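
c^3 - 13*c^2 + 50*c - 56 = (c - 7)*(c - 4)*(c - 2)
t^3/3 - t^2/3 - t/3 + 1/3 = (t/3 + 1/3)*(t - 1)^2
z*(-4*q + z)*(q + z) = -4*q^2*z - 3*q*z^2 + z^3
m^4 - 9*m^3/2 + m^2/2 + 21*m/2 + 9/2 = (m - 3)^2*(m + 1/2)*(m + 1)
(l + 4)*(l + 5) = l^2 + 9*l + 20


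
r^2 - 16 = (r - 4)*(r + 4)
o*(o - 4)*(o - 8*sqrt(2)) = o^3 - 8*sqrt(2)*o^2 - 4*o^2 + 32*sqrt(2)*o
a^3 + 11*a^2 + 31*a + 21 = (a + 1)*(a + 3)*(a + 7)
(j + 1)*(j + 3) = j^2 + 4*j + 3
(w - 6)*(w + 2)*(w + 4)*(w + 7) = w^4 + 7*w^3 - 28*w^2 - 244*w - 336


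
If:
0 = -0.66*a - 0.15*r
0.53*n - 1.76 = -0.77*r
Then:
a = -0.227272727272727*r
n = 3.32075471698113 - 1.45283018867925*r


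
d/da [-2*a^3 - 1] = -6*a^2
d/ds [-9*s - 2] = -9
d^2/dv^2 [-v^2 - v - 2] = -2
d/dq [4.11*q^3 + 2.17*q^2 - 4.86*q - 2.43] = 12.33*q^2 + 4.34*q - 4.86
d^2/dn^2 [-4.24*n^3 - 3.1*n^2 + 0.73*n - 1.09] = -25.44*n - 6.2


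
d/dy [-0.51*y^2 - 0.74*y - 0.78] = -1.02*y - 0.74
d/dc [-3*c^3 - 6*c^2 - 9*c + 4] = -9*c^2 - 12*c - 9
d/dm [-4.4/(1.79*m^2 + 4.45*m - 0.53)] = (15.752*m + 19.58)/(1.79*m^2 + 4.45*m - 0.53)^2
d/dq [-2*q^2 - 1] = -4*q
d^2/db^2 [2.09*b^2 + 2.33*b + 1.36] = 4.18000000000000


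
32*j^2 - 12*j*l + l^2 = (-8*j + l)*(-4*j + l)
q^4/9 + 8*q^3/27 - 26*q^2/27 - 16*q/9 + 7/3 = (q/3 + 1)^2*(q - 7/3)*(q - 1)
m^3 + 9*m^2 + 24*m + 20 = (m + 2)^2*(m + 5)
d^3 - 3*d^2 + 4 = (d - 2)^2*(d + 1)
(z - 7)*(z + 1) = z^2 - 6*z - 7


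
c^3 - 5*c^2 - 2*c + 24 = (c - 4)*(c - 3)*(c + 2)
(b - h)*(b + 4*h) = b^2 + 3*b*h - 4*h^2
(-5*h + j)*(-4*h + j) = 20*h^2 - 9*h*j + j^2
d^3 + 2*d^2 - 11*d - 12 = (d - 3)*(d + 1)*(d + 4)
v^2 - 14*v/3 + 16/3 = (v - 8/3)*(v - 2)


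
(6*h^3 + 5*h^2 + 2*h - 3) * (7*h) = 42*h^4 + 35*h^3 + 14*h^2 - 21*h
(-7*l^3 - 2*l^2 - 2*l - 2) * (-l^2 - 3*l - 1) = 7*l^5 + 23*l^4 + 15*l^3 + 10*l^2 + 8*l + 2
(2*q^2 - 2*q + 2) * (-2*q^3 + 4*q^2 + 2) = -4*q^5 + 12*q^4 - 12*q^3 + 12*q^2 - 4*q + 4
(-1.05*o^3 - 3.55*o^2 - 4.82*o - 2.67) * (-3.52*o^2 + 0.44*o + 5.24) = 3.696*o^5 + 12.034*o^4 + 9.9024*o^3 - 11.3244*o^2 - 26.4316*o - 13.9908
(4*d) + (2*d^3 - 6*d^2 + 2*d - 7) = 2*d^3 - 6*d^2 + 6*d - 7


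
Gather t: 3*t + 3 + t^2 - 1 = t^2 + 3*t + 2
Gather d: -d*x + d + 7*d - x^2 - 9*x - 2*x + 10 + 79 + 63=d*(8 - x) - x^2 - 11*x + 152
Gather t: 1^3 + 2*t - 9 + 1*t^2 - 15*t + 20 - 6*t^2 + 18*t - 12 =-5*t^2 + 5*t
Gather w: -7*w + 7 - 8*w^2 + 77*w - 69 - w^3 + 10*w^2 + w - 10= -w^3 + 2*w^2 + 71*w - 72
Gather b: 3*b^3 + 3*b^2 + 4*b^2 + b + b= 3*b^3 + 7*b^2 + 2*b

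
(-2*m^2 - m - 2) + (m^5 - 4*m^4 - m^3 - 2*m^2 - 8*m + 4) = m^5 - 4*m^4 - m^3 - 4*m^2 - 9*m + 2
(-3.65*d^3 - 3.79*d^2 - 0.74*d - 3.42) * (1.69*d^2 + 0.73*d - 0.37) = -6.1685*d^5 - 9.0696*d^4 - 2.6668*d^3 - 4.9177*d^2 - 2.2228*d + 1.2654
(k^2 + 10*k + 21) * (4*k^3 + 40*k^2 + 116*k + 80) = 4*k^5 + 80*k^4 + 600*k^3 + 2080*k^2 + 3236*k + 1680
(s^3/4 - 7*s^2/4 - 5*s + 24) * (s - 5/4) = s^4/4 - 33*s^3/16 - 45*s^2/16 + 121*s/4 - 30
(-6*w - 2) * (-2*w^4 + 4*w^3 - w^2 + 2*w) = 12*w^5 - 20*w^4 - 2*w^3 - 10*w^2 - 4*w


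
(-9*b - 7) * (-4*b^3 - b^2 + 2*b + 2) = 36*b^4 + 37*b^3 - 11*b^2 - 32*b - 14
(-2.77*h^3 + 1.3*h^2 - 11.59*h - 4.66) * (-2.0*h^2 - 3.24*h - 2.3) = 5.54*h^5 + 6.3748*h^4 + 25.339*h^3 + 43.8816*h^2 + 41.7554*h + 10.718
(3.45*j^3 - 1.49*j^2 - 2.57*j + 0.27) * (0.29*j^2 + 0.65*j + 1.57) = 1.0005*j^5 + 1.8104*j^4 + 3.7027*j^3 - 3.9315*j^2 - 3.8594*j + 0.4239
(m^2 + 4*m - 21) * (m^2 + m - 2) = m^4 + 5*m^3 - 19*m^2 - 29*m + 42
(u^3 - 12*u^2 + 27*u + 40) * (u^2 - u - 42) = u^5 - 13*u^4 - 3*u^3 + 517*u^2 - 1174*u - 1680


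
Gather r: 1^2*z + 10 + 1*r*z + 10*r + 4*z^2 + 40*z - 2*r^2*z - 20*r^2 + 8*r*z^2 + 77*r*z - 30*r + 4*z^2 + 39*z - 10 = r^2*(-2*z - 20) + r*(8*z^2 + 78*z - 20) + 8*z^2 + 80*z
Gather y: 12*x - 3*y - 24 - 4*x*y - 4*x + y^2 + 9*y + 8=8*x + y^2 + y*(6 - 4*x) - 16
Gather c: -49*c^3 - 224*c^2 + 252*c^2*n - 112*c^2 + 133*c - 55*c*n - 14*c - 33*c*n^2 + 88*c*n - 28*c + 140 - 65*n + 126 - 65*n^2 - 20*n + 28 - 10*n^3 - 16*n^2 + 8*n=-49*c^3 + c^2*(252*n - 336) + c*(-33*n^2 + 33*n + 91) - 10*n^3 - 81*n^2 - 77*n + 294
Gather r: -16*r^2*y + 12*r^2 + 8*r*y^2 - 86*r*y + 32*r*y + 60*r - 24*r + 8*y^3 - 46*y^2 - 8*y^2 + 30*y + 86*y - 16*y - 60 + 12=r^2*(12 - 16*y) + r*(8*y^2 - 54*y + 36) + 8*y^3 - 54*y^2 + 100*y - 48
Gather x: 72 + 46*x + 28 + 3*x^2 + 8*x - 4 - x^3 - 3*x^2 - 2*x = -x^3 + 52*x + 96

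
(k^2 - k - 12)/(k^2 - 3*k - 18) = (k - 4)/(k - 6)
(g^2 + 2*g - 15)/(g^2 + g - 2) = (g^2 + 2*g - 15)/(g^2 + g - 2)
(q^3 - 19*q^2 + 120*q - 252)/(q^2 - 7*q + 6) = (q^2 - 13*q + 42)/(q - 1)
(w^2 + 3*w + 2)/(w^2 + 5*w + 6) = (w + 1)/(w + 3)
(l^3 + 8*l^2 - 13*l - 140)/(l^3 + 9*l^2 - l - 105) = (l - 4)/(l - 3)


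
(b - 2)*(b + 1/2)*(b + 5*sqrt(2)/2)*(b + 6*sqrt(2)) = b^4 - 3*b^3/2 + 17*sqrt(2)*b^3/2 - 51*sqrt(2)*b^2/4 + 29*b^2 - 45*b - 17*sqrt(2)*b/2 - 30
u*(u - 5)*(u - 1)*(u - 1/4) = u^4 - 25*u^3/4 + 13*u^2/2 - 5*u/4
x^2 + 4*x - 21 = (x - 3)*(x + 7)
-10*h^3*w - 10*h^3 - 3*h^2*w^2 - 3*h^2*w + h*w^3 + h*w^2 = (-5*h + w)*(2*h + w)*(h*w + h)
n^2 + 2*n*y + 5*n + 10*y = (n + 5)*(n + 2*y)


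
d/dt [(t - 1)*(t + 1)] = 2*t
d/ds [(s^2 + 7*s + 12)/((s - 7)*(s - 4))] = 2*(-9*s^2 + 16*s + 164)/(s^4 - 22*s^3 + 177*s^2 - 616*s + 784)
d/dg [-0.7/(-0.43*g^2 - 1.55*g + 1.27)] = (-0.602*g - 1.085)/(0.43*g^2 + 1.55*g - 1.27)^2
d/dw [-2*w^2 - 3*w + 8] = -4*w - 3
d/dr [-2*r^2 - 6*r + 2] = -4*r - 6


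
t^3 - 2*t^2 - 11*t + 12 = (t - 4)*(t - 1)*(t + 3)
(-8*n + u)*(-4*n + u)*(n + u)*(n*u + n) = 32*n^4*u + 32*n^4 + 20*n^3*u^2 + 20*n^3*u - 11*n^2*u^3 - 11*n^2*u^2 + n*u^4 + n*u^3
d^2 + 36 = (d - 6*I)*(d + 6*I)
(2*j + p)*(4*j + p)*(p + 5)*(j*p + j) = 8*j^3*p^2 + 48*j^3*p + 40*j^3 + 6*j^2*p^3 + 36*j^2*p^2 + 30*j^2*p + j*p^4 + 6*j*p^3 + 5*j*p^2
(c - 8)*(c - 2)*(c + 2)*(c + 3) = c^4 - 5*c^3 - 28*c^2 + 20*c + 96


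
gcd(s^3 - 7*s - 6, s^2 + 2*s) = s + 2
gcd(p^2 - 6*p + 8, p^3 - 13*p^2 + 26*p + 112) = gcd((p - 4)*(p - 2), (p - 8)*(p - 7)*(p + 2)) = 1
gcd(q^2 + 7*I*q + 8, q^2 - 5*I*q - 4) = q - I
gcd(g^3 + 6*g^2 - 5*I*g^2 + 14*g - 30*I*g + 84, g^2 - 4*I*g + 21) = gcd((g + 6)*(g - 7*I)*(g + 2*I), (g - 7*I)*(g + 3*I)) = g - 7*I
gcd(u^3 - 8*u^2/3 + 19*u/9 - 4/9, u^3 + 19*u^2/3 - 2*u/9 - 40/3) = u - 4/3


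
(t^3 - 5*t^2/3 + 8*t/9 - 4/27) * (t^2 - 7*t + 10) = t^5 - 26*t^4/3 + 203*t^3/9 - 622*t^2/27 + 268*t/27 - 40/27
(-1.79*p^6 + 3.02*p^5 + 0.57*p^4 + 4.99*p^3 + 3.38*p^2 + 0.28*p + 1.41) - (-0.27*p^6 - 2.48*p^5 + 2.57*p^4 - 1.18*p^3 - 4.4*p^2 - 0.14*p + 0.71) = -1.52*p^6 + 5.5*p^5 - 2.0*p^4 + 6.17*p^3 + 7.78*p^2 + 0.42*p + 0.7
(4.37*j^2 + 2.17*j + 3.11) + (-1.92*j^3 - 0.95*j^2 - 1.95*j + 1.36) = -1.92*j^3 + 3.42*j^2 + 0.22*j + 4.47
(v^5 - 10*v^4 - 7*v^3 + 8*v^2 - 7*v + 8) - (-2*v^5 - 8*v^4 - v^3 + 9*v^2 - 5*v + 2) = 3*v^5 - 2*v^4 - 6*v^3 - v^2 - 2*v + 6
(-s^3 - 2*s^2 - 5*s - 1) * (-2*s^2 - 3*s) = 2*s^5 + 7*s^4 + 16*s^3 + 17*s^2 + 3*s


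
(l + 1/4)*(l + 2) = l^2 + 9*l/4 + 1/2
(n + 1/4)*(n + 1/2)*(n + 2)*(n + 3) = n^4 + 23*n^3/4 + 79*n^2/8 + 41*n/8 + 3/4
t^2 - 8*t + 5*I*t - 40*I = (t - 8)*(t + 5*I)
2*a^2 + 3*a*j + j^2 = (a + j)*(2*a + j)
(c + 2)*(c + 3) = c^2 + 5*c + 6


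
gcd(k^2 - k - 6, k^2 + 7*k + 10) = k + 2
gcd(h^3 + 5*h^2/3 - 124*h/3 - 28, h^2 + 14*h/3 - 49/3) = h + 7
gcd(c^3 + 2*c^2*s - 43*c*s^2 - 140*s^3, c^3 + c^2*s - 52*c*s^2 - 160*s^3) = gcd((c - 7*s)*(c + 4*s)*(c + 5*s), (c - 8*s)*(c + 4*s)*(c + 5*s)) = c^2 + 9*c*s + 20*s^2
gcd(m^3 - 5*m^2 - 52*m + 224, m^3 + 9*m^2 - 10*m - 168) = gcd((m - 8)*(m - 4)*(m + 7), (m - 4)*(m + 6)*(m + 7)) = m^2 + 3*m - 28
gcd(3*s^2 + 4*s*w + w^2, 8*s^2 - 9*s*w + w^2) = 1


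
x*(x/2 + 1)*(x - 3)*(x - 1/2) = x^4/2 - 3*x^3/4 - 11*x^2/4 + 3*x/2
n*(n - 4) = n^2 - 4*n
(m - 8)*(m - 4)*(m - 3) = m^3 - 15*m^2 + 68*m - 96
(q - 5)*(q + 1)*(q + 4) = q^3 - 21*q - 20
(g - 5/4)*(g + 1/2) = g^2 - 3*g/4 - 5/8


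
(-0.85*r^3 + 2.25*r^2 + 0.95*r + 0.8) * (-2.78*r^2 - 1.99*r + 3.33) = 2.363*r^5 - 4.5635*r^4 - 9.949*r^3 + 3.378*r^2 + 1.5715*r + 2.664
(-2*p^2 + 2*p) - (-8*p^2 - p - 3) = 6*p^2 + 3*p + 3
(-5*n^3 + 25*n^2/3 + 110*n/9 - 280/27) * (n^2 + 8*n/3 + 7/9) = -5*n^5 - 5*n^4 + 275*n^3/9 + 775*n^2/27 - 490*n/27 - 1960/243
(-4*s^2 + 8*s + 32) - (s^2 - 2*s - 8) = -5*s^2 + 10*s + 40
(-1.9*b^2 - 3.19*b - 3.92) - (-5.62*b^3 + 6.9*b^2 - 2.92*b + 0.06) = 5.62*b^3 - 8.8*b^2 - 0.27*b - 3.98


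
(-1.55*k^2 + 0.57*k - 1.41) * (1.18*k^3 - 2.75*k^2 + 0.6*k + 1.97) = -1.829*k^5 + 4.9351*k^4 - 4.1613*k^3 + 1.166*k^2 + 0.2769*k - 2.7777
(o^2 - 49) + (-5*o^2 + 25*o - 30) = -4*o^2 + 25*o - 79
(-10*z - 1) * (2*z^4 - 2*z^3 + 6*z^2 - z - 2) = -20*z^5 + 18*z^4 - 58*z^3 + 4*z^2 + 21*z + 2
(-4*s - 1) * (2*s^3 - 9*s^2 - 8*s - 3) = -8*s^4 + 34*s^3 + 41*s^2 + 20*s + 3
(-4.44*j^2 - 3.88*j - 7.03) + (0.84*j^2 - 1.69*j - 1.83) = -3.6*j^2 - 5.57*j - 8.86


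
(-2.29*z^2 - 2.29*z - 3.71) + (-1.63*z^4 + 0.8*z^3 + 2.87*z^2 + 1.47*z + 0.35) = -1.63*z^4 + 0.8*z^3 + 0.58*z^2 - 0.82*z - 3.36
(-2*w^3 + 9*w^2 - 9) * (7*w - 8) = -14*w^4 + 79*w^3 - 72*w^2 - 63*w + 72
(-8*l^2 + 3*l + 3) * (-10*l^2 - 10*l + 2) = 80*l^4 + 50*l^3 - 76*l^2 - 24*l + 6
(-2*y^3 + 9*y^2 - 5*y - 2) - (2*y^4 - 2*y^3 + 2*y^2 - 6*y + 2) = -2*y^4 + 7*y^2 + y - 4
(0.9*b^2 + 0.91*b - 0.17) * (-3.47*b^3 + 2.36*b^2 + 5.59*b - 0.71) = -3.123*b^5 - 1.0337*b^4 + 7.7685*b^3 + 4.0467*b^2 - 1.5964*b + 0.1207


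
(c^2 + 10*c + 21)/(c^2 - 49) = (c + 3)/(c - 7)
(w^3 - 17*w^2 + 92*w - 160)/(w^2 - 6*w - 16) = (w^2 - 9*w + 20)/(w + 2)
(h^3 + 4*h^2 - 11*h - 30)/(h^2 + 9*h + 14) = (h^2 + 2*h - 15)/(h + 7)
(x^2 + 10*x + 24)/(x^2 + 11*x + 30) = (x + 4)/(x + 5)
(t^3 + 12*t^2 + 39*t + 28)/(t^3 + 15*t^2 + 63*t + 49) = (t + 4)/(t + 7)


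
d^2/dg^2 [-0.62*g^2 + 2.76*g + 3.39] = -1.24000000000000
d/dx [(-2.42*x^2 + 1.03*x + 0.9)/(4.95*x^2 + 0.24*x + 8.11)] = (-5.6793*x^2 - 48.1624*x + 8.1373)/(24.5025*x^4 + 2.376*x^3 + 80.3466*x^2 + 3.8928*x + 65.7721)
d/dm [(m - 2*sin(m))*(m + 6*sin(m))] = 4*m*cos(m) + 2*m + 4*sin(m) - 12*sin(2*m)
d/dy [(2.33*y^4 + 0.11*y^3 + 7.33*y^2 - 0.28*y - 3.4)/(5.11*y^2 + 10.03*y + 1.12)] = (23.8126*y^5 + 70.6718*y^4 + 12.645*y^3 + 75.3203*y^2 + 51.1672*y + 33.7884)/(26.1121*y^4 + 102.5066*y^3 + 112.0473*y^2 + 22.4672*y + 1.2544)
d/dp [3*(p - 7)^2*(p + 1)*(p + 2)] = 12*p^3 - 99*p^2 + 54*p + 357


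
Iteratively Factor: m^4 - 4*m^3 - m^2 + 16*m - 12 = (m - 2)*(m^3 - 2*m^2 - 5*m + 6) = (m - 2)*(m + 2)*(m^2 - 4*m + 3) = (m - 2)*(m - 1)*(m + 2)*(m - 3)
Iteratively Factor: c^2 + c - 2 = (c + 2)*(c - 1)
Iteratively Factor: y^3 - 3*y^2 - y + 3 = (y - 3)*(y^2 - 1) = (y - 3)*(y - 1)*(y + 1)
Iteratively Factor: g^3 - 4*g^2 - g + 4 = (g + 1)*(g^2 - 5*g + 4) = (g - 4)*(g + 1)*(g - 1)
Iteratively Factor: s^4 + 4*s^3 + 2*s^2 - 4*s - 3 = (s + 1)*(s^3 + 3*s^2 - s - 3) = (s + 1)^2*(s^2 + 2*s - 3) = (s - 1)*(s + 1)^2*(s + 3)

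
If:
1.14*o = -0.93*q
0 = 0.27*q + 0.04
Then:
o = 0.12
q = -0.15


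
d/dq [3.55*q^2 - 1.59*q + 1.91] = 7.1*q - 1.59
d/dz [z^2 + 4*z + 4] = 2*z + 4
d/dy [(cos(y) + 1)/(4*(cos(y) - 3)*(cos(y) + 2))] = (cos(y)^2 + 2*cos(y) + 5)*sin(y)/(4*(cos(y) - 3)^2*(cos(y) + 2)^2)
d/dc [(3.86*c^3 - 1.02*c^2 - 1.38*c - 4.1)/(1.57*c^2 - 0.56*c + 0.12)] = (6.0602*c^4 - 4.3232*c^3 + 4.1274*c^2 + 12.6292*c - 2.4616)/(2.4649*c^4 - 1.7584*c^3 + 0.6904*c^2 - 0.1344*c + 0.0144)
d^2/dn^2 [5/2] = 0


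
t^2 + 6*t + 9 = (t + 3)^2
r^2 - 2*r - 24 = (r - 6)*(r + 4)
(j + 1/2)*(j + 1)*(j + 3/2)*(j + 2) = j^4 + 5*j^3 + 35*j^2/4 + 25*j/4 + 3/2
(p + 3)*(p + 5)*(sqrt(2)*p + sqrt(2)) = sqrt(2)*p^3 + 9*sqrt(2)*p^2 + 23*sqrt(2)*p + 15*sqrt(2)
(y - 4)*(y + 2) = y^2 - 2*y - 8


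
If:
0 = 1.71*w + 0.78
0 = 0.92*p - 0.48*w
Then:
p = -0.24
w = -0.46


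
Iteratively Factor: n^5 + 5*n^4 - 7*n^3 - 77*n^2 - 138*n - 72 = (n + 3)*(n^4 + 2*n^3 - 13*n^2 - 38*n - 24) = (n - 4)*(n + 3)*(n^3 + 6*n^2 + 11*n + 6) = (n - 4)*(n + 3)^2*(n^2 + 3*n + 2) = (n - 4)*(n + 2)*(n + 3)^2*(n + 1)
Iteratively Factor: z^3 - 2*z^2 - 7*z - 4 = (z + 1)*(z^2 - 3*z - 4) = (z + 1)^2*(z - 4)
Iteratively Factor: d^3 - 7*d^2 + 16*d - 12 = (d - 3)*(d^2 - 4*d + 4) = (d - 3)*(d - 2)*(d - 2)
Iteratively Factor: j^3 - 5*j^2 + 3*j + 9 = (j - 3)*(j^2 - 2*j - 3) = (j - 3)*(j + 1)*(j - 3)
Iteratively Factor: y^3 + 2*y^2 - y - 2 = (y + 1)*(y^2 + y - 2) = (y + 1)*(y + 2)*(y - 1)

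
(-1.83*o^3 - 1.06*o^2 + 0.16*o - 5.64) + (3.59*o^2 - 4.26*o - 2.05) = -1.83*o^3 + 2.53*o^2 - 4.1*o - 7.69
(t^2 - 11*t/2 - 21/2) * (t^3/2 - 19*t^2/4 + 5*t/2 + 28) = t^5/2 - 15*t^4/2 + 187*t^3/8 + 513*t^2/8 - 721*t/4 - 294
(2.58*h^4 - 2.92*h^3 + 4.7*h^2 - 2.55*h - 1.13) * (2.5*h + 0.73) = 6.45*h^5 - 5.4166*h^4 + 9.6184*h^3 - 2.944*h^2 - 4.6865*h - 0.8249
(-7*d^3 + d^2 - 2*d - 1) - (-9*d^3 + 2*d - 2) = 2*d^3 + d^2 - 4*d + 1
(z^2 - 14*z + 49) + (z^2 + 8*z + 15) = 2*z^2 - 6*z + 64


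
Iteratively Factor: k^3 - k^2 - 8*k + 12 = (k + 3)*(k^2 - 4*k + 4) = (k - 2)*(k + 3)*(k - 2)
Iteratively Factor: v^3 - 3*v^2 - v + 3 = (v - 1)*(v^2 - 2*v - 3) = (v - 1)*(v + 1)*(v - 3)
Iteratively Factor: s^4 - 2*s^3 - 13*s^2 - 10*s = (s + 1)*(s^3 - 3*s^2 - 10*s) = (s - 5)*(s + 1)*(s^2 + 2*s) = (s - 5)*(s + 1)*(s + 2)*(s)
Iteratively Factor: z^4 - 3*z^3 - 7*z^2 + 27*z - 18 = (z - 3)*(z^3 - 7*z + 6) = (z - 3)*(z + 3)*(z^2 - 3*z + 2) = (z - 3)*(z - 2)*(z + 3)*(z - 1)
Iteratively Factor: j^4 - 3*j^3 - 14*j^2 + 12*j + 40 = (j - 2)*(j^3 - j^2 - 16*j - 20) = (j - 2)*(j + 2)*(j^2 - 3*j - 10) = (j - 2)*(j + 2)^2*(j - 5)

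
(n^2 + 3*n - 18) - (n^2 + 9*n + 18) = -6*n - 36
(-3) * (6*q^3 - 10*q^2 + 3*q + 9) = -18*q^3 + 30*q^2 - 9*q - 27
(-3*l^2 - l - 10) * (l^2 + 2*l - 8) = -3*l^4 - 7*l^3 + 12*l^2 - 12*l + 80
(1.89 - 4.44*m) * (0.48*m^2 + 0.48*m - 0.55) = -2.1312*m^3 - 1.224*m^2 + 3.3492*m - 1.0395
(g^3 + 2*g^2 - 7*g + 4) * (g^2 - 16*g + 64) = g^5 - 14*g^4 + 25*g^3 + 244*g^2 - 512*g + 256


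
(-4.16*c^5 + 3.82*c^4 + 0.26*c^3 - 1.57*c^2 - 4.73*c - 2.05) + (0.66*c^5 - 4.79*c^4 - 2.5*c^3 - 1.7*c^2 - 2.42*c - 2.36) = -3.5*c^5 - 0.97*c^4 - 2.24*c^3 - 3.27*c^2 - 7.15*c - 4.41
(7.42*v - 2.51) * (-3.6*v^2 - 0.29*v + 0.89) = -26.712*v^3 + 6.8842*v^2 + 7.3317*v - 2.2339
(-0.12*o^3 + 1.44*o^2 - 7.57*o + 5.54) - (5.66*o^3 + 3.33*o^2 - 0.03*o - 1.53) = -5.78*o^3 - 1.89*o^2 - 7.54*o + 7.07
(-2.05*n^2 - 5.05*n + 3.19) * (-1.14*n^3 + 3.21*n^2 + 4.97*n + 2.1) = 2.337*n^5 - 0.8235*n^4 - 30.0356*n^3 - 19.1636*n^2 + 5.2493*n + 6.699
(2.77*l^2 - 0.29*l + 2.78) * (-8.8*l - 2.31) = -24.376*l^3 - 3.8467*l^2 - 23.7941*l - 6.4218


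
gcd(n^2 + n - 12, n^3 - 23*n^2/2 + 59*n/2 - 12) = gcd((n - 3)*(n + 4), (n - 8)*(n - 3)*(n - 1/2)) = n - 3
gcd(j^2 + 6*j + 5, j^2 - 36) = 1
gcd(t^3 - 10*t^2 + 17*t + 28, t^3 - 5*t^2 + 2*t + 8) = t^2 - 3*t - 4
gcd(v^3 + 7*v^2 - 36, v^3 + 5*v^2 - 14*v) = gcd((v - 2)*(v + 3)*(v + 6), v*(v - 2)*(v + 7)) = v - 2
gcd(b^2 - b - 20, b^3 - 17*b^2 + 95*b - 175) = b - 5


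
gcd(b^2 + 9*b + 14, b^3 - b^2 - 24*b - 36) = b + 2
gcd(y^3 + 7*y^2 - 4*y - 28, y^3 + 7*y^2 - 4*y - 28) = y^3 + 7*y^2 - 4*y - 28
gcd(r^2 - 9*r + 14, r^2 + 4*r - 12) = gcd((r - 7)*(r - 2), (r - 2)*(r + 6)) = r - 2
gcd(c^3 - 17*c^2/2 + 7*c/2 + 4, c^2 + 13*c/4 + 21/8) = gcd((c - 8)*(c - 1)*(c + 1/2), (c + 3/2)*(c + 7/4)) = 1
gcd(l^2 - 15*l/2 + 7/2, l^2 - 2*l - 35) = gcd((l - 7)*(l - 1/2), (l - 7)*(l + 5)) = l - 7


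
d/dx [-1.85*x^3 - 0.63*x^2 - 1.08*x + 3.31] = -5.55*x^2 - 1.26*x - 1.08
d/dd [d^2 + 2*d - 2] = 2*d + 2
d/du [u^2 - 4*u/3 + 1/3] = 2*u - 4/3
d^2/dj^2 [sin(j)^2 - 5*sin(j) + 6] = 5*sin(j) + 2*cos(2*j)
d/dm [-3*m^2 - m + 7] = -6*m - 1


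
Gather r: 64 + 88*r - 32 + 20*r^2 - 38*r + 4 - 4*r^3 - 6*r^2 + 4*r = -4*r^3 + 14*r^2 + 54*r + 36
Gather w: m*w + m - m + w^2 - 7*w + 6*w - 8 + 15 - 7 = w^2 + w*(m - 1)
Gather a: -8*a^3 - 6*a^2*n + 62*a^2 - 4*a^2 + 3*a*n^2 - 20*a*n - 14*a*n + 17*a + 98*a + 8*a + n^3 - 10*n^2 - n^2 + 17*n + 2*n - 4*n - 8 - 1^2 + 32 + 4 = -8*a^3 + a^2*(58 - 6*n) + a*(3*n^2 - 34*n + 123) + n^3 - 11*n^2 + 15*n + 27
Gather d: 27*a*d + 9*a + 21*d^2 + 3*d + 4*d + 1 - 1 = 9*a + 21*d^2 + d*(27*a + 7)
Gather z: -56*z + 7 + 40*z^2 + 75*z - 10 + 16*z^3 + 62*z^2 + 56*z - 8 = 16*z^3 + 102*z^2 + 75*z - 11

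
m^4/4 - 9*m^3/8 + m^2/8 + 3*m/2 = m*(m/4 + 1/4)*(m - 4)*(m - 3/2)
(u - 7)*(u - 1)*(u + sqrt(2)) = u^3 - 8*u^2 + sqrt(2)*u^2 - 8*sqrt(2)*u + 7*u + 7*sqrt(2)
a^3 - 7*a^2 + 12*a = a*(a - 4)*(a - 3)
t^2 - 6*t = t*(t - 6)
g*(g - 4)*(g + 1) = g^3 - 3*g^2 - 4*g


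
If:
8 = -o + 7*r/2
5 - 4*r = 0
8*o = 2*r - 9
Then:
No Solution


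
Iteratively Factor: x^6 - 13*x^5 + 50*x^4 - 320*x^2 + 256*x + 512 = (x + 1)*(x^5 - 14*x^4 + 64*x^3 - 64*x^2 - 256*x + 512) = (x - 4)*(x + 1)*(x^4 - 10*x^3 + 24*x^2 + 32*x - 128) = (x - 4)*(x + 1)*(x + 2)*(x^3 - 12*x^2 + 48*x - 64) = (x - 4)^2*(x + 1)*(x + 2)*(x^2 - 8*x + 16) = (x - 4)^3*(x + 1)*(x + 2)*(x - 4)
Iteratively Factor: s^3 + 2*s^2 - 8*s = (s - 2)*(s^2 + 4*s) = s*(s - 2)*(s + 4)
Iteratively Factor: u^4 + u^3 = (u)*(u^3 + u^2) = u^2*(u^2 + u) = u^3*(u + 1)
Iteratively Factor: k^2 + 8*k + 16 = (k + 4)*(k + 4)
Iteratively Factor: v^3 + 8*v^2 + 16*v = (v + 4)*(v^2 + 4*v) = (v + 4)^2*(v)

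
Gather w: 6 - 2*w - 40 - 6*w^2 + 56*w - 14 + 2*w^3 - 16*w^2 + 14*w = 2*w^3 - 22*w^2 + 68*w - 48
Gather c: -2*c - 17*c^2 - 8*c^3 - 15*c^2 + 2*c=-8*c^3 - 32*c^2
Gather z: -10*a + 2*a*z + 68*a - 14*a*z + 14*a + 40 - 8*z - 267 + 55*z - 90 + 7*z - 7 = 72*a + z*(54 - 12*a) - 324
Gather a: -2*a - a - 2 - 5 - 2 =-3*a - 9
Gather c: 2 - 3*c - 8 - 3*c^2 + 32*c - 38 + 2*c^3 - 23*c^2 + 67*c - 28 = 2*c^3 - 26*c^2 + 96*c - 72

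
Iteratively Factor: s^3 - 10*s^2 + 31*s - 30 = (s - 5)*(s^2 - 5*s + 6) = (s - 5)*(s - 2)*(s - 3)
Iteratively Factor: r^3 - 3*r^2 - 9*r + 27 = (r - 3)*(r^2 - 9) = (r - 3)*(r + 3)*(r - 3)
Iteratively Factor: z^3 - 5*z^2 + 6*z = (z - 3)*(z^2 - 2*z) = (z - 3)*(z - 2)*(z)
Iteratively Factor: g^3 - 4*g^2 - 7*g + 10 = (g - 5)*(g^2 + g - 2) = (g - 5)*(g - 1)*(g + 2)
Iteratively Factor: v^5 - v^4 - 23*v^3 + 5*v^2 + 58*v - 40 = (v - 1)*(v^4 - 23*v^2 - 18*v + 40) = (v - 1)*(v + 4)*(v^3 - 4*v^2 - 7*v + 10) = (v - 1)*(v + 2)*(v + 4)*(v^2 - 6*v + 5) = (v - 1)^2*(v + 2)*(v + 4)*(v - 5)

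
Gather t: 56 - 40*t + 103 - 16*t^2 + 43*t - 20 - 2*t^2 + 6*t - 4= -18*t^2 + 9*t + 135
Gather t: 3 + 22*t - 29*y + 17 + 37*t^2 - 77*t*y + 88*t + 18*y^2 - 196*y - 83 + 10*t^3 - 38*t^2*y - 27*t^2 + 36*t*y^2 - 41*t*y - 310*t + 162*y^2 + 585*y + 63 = 10*t^3 + t^2*(10 - 38*y) + t*(36*y^2 - 118*y - 200) + 180*y^2 + 360*y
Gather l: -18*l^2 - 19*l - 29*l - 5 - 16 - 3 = -18*l^2 - 48*l - 24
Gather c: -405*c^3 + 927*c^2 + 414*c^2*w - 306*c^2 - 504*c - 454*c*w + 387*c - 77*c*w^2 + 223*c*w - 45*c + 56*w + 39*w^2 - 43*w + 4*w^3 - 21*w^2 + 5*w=-405*c^3 + c^2*(414*w + 621) + c*(-77*w^2 - 231*w - 162) + 4*w^3 + 18*w^2 + 18*w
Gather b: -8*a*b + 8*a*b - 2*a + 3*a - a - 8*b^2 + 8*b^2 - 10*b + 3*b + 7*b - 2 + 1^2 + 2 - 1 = 0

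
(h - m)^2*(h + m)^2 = h^4 - 2*h^2*m^2 + m^4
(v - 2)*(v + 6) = v^2 + 4*v - 12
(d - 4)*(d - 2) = d^2 - 6*d + 8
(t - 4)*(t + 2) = t^2 - 2*t - 8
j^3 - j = j*(j - 1)*(j + 1)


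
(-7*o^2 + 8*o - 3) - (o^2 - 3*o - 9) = -8*o^2 + 11*o + 6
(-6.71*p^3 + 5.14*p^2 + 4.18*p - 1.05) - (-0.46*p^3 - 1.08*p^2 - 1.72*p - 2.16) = -6.25*p^3 + 6.22*p^2 + 5.9*p + 1.11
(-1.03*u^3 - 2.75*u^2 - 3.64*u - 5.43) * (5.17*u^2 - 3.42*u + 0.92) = -5.3251*u^5 - 10.6949*u^4 - 10.3614*u^3 - 18.1543*u^2 + 15.2218*u - 4.9956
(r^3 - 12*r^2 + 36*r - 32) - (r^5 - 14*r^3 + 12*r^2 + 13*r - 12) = -r^5 + 15*r^3 - 24*r^2 + 23*r - 20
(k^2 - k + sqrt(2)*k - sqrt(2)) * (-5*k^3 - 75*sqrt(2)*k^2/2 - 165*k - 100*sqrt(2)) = -5*k^5 - 85*sqrt(2)*k^4/2 + 5*k^4 - 240*k^3 + 85*sqrt(2)*k^3/2 - 265*sqrt(2)*k^2 + 240*k^2 - 200*k + 265*sqrt(2)*k + 200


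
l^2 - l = l*(l - 1)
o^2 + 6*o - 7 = (o - 1)*(o + 7)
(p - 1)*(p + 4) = p^2 + 3*p - 4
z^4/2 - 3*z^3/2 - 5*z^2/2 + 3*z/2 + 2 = (z/2 + 1/2)*(z - 4)*(z - 1)*(z + 1)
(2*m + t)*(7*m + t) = 14*m^2 + 9*m*t + t^2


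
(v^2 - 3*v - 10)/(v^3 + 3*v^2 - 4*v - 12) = (v - 5)/(v^2 + v - 6)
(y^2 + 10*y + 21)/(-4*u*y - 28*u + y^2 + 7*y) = (y + 3)/(-4*u + y)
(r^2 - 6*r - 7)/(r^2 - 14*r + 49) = (r + 1)/(r - 7)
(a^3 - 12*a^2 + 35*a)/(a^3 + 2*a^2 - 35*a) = (a - 7)/(a + 7)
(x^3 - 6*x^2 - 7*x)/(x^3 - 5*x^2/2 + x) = 2*(x^2 - 6*x - 7)/(2*x^2 - 5*x + 2)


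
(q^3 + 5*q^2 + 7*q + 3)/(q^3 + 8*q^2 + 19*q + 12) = (q + 1)/(q + 4)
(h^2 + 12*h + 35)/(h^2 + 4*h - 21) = (h + 5)/(h - 3)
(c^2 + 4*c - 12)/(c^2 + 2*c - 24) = (c - 2)/(c - 4)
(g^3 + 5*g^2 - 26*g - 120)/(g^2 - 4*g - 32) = (g^2 + g - 30)/(g - 8)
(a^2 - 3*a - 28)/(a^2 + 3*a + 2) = (a^2 - 3*a - 28)/(a^2 + 3*a + 2)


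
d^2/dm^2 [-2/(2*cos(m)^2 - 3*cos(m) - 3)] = 2*(-16*sin(m)^4 + 41*sin(m)^2 - 27*cos(m)/2 + 9*cos(3*m)/2 + 5)/(2*sin(m)^2 + 3*cos(m) + 1)^3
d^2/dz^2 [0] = 0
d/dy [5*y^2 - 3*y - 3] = 10*y - 3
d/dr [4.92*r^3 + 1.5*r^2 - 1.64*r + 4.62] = 14.76*r^2 + 3.0*r - 1.64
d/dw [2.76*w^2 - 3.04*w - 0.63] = 5.52*w - 3.04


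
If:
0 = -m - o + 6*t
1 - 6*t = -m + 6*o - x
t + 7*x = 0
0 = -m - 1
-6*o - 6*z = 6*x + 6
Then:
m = -1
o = 43/295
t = -42/295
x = 6/295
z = -344/295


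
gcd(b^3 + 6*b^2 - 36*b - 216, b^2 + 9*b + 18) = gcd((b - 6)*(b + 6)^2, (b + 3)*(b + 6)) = b + 6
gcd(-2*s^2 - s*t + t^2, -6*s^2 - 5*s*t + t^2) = s + t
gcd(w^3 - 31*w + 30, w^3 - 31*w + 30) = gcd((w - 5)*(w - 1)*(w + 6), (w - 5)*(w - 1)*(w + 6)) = w^3 - 31*w + 30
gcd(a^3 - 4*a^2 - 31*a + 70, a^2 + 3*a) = 1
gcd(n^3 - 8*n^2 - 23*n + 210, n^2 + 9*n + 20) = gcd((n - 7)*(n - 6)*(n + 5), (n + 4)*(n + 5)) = n + 5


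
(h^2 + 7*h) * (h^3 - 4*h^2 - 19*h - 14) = h^5 + 3*h^4 - 47*h^3 - 147*h^2 - 98*h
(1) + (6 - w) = 7 - w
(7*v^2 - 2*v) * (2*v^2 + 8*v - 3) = 14*v^4 + 52*v^3 - 37*v^2 + 6*v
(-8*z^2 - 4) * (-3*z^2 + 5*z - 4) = 24*z^4 - 40*z^3 + 44*z^2 - 20*z + 16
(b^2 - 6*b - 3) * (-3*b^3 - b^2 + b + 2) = -3*b^5 + 17*b^4 + 16*b^3 - b^2 - 15*b - 6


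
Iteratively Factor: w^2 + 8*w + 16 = (w + 4)*(w + 4)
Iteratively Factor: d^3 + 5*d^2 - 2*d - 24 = (d + 3)*(d^2 + 2*d - 8) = (d + 3)*(d + 4)*(d - 2)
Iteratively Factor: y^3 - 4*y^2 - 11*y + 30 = (y - 2)*(y^2 - 2*y - 15) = (y - 5)*(y - 2)*(y + 3)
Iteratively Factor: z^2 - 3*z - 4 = (z + 1)*(z - 4)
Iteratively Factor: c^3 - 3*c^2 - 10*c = (c + 2)*(c^2 - 5*c) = c*(c + 2)*(c - 5)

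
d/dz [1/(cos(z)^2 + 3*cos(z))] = (2*cos(z) + 3)*sin(z)/((cos(z) + 3)^2*cos(z)^2)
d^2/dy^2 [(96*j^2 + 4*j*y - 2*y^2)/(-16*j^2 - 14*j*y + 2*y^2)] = -10*j/(j^3 + 3*j^2*y + 3*j*y^2 + y^3)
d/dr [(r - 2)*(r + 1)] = 2*r - 1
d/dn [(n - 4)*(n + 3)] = 2*n - 1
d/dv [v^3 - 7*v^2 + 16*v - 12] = 3*v^2 - 14*v + 16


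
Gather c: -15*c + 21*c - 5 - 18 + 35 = 6*c + 12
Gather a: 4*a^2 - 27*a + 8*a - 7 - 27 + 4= 4*a^2 - 19*a - 30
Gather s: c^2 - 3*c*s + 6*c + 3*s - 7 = c^2 + 6*c + s*(3 - 3*c) - 7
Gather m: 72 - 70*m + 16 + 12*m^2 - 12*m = 12*m^2 - 82*m + 88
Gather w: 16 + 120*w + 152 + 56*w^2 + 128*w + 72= 56*w^2 + 248*w + 240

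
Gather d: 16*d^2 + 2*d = 16*d^2 + 2*d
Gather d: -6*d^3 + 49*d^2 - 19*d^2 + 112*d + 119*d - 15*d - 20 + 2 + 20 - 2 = -6*d^3 + 30*d^2 + 216*d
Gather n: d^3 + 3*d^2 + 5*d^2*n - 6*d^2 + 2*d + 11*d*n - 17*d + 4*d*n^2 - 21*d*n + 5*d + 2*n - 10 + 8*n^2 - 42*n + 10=d^3 - 3*d^2 - 10*d + n^2*(4*d + 8) + n*(5*d^2 - 10*d - 40)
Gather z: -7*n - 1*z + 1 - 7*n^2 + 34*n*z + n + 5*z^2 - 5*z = -7*n^2 - 6*n + 5*z^2 + z*(34*n - 6) + 1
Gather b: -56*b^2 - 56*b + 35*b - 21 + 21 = -56*b^2 - 21*b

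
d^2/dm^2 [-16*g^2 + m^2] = 2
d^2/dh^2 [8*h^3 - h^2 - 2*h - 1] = 48*h - 2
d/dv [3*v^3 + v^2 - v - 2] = 9*v^2 + 2*v - 1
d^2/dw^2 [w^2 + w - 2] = 2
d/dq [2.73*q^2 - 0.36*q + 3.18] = 5.46*q - 0.36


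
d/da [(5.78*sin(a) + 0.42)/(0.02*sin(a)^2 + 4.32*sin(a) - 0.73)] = (-0.0167999999999964*sin(a) + 0.0578*cos(2*a) - 6.0916)*cos(a)/(0.02*sin(a)^2 + 4.32*sin(a) - 0.73)^2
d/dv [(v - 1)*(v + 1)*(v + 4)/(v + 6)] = 2*(v^3 + 11*v^2 + 24*v - 1)/(v^2 + 12*v + 36)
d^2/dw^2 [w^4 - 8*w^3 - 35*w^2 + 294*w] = 12*w^2 - 48*w - 70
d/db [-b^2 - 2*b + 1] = -2*b - 2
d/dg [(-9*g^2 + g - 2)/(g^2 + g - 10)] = 2*(-5*g^2 + 92*g - 4)/(g^4 + 2*g^3 - 19*g^2 - 20*g + 100)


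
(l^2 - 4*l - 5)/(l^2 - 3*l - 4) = (l - 5)/(l - 4)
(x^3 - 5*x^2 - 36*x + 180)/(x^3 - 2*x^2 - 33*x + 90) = (x - 6)/(x - 3)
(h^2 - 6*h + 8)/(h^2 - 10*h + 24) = (h - 2)/(h - 6)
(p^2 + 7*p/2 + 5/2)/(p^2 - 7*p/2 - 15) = (p + 1)/(p - 6)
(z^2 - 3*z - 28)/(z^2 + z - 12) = (z - 7)/(z - 3)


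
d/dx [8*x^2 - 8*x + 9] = 16*x - 8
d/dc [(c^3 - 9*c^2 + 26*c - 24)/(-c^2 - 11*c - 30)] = (-c^4 - 22*c^3 + 35*c^2 + 492*c - 1044)/(c^4 + 22*c^3 + 181*c^2 + 660*c + 900)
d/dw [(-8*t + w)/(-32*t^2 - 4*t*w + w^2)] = -1/(16*t^2 + 8*t*w + w^2)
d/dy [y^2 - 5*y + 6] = 2*y - 5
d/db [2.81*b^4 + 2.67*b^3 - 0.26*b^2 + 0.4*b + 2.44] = 11.24*b^3 + 8.01*b^2 - 0.52*b + 0.4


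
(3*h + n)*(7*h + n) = 21*h^2 + 10*h*n + n^2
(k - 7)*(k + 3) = k^2 - 4*k - 21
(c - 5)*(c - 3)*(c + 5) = c^3 - 3*c^2 - 25*c + 75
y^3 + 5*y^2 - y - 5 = (y - 1)*(y + 1)*(y + 5)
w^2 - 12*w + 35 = (w - 7)*(w - 5)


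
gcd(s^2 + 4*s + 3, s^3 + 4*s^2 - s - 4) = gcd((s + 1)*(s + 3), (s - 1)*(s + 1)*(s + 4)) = s + 1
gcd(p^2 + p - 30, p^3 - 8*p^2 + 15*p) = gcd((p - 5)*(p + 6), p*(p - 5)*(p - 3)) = p - 5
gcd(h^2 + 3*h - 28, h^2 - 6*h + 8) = h - 4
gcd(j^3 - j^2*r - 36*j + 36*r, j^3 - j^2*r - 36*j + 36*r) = -j^3 + j^2*r + 36*j - 36*r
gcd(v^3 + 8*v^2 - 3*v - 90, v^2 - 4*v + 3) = v - 3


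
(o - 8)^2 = o^2 - 16*o + 64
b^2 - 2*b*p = b*(b - 2*p)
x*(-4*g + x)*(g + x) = -4*g^2*x - 3*g*x^2 + x^3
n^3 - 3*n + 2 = (n - 1)^2*(n + 2)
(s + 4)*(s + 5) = s^2 + 9*s + 20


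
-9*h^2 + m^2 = (-3*h + m)*(3*h + m)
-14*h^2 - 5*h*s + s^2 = (-7*h + s)*(2*h + s)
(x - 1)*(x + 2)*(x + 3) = x^3 + 4*x^2 + x - 6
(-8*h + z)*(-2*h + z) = 16*h^2 - 10*h*z + z^2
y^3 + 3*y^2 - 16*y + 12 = (y - 2)*(y - 1)*(y + 6)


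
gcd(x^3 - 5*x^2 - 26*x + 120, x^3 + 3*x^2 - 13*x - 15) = x + 5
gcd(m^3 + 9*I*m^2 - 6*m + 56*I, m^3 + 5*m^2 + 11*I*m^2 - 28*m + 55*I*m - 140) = m^2 + 11*I*m - 28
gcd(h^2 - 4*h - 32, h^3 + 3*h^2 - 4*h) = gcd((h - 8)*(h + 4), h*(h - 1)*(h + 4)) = h + 4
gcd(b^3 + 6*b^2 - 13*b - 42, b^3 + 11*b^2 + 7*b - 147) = b^2 + 4*b - 21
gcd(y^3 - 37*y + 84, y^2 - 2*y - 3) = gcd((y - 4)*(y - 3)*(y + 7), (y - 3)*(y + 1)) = y - 3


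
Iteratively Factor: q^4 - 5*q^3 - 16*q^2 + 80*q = (q - 5)*(q^3 - 16*q) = (q - 5)*(q - 4)*(q^2 + 4*q) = q*(q - 5)*(q - 4)*(q + 4)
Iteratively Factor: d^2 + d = (d + 1)*(d)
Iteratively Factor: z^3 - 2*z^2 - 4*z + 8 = (z - 2)*(z^2 - 4) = (z - 2)^2*(z + 2)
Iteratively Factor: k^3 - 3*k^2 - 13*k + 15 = (k - 1)*(k^2 - 2*k - 15) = (k - 1)*(k + 3)*(k - 5)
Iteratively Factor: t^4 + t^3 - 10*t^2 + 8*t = (t - 1)*(t^3 + 2*t^2 - 8*t) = t*(t - 1)*(t^2 + 2*t - 8) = t*(t - 2)*(t - 1)*(t + 4)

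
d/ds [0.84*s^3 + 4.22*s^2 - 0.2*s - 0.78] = 2.52*s^2 + 8.44*s - 0.2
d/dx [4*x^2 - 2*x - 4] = 8*x - 2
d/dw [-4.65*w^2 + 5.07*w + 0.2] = 5.07 - 9.3*w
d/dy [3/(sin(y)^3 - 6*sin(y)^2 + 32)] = -9*sin(2*y)/(2*(sin(y) - 4)^3*(sin(y) + 2)^2)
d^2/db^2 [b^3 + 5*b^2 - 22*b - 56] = 6*b + 10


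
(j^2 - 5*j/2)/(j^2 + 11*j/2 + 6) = j*(2*j - 5)/(2*j^2 + 11*j + 12)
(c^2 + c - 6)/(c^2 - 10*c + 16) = (c + 3)/(c - 8)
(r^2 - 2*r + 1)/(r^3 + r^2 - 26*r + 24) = (r - 1)/(r^2 + 2*r - 24)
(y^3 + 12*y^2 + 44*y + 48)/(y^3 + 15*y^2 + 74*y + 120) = (y + 2)/(y + 5)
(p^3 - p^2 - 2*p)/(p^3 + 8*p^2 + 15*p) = (p^2 - p - 2)/(p^2 + 8*p + 15)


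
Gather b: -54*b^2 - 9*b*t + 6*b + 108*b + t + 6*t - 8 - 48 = -54*b^2 + b*(114 - 9*t) + 7*t - 56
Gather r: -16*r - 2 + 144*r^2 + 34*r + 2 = 144*r^2 + 18*r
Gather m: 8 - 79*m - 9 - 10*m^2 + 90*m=-10*m^2 + 11*m - 1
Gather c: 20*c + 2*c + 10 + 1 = 22*c + 11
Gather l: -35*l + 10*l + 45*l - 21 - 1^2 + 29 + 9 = 20*l + 16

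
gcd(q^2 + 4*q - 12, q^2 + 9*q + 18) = q + 6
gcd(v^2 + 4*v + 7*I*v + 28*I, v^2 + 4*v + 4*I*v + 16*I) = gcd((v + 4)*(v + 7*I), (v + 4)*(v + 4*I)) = v + 4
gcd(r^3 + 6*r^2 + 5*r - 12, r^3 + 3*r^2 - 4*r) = r^2 + 3*r - 4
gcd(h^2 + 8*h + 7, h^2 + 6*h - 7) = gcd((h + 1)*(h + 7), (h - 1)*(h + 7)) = h + 7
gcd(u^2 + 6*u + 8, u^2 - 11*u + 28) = 1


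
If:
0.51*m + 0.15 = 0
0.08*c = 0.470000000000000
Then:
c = 5.88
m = -0.29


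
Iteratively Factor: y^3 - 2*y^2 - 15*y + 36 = (y - 3)*(y^2 + y - 12) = (y - 3)^2*(y + 4)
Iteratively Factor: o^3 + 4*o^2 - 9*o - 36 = (o + 3)*(o^2 + o - 12) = (o - 3)*(o + 3)*(o + 4)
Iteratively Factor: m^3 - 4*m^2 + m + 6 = (m + 1)*(m^2 - 5*m + 6) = (m - 2)*(m + 1)*(m - 3)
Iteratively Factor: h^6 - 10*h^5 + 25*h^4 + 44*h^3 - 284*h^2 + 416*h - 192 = (h - 2)*(h^5 - 8*h^4 + 9*h^3 + 62*h^2 - 160*h + 96) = (h - 2)*(h - 1)*(h^4 - 7*h^3 + 2*h^2 + 64*h - 96) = (h - 4)*(h - 2)*(h - 1)*(h^3 - 3*h^2 - 10*h + 24) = (h - 4)*(h - 2)^2*(h - 1)*(h^2 - h - 12) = (h - 4)*(h - 2)^2*(h - 1)*(h + 3)*(h - 4)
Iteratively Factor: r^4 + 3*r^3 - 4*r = (r + 2)*(r^3 + r^2 - 2*r) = (r + 2)^2*(r^2 - r) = (r - 1)*(r + 2)^2*(r)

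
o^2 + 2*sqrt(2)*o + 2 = (o + sqrt(2))^2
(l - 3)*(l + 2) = l^2 - l - 6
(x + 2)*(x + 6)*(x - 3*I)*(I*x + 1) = I*x^4 + 4*x^3 + 8*I*x^3 + 32*x^2 + 9*I*x^2 + 48*x - 24*I*x - 36*I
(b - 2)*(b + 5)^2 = b^3 + 8*b^2 + 5*b - 50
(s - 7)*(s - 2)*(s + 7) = s^3 - 2*s^2 - 49*s + 98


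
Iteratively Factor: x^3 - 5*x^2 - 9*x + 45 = (x - 5)*(x^2 - 9) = (x - 5)*(x + 3)*(x - 3)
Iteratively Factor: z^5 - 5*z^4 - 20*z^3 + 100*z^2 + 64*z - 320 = (z + 2)*(z^4 - 7*z^3 - 6*z^2 + 112*z - 160) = (z + 2)*(z + 4)*(z^3 - 11*z^2 + 38*z - 40) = (z - 4)*(z + 2)*(z + 4)*(z^2 - 7*z + 10) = (z - 4)*(z - 2)*(z + 2)*(z + 4)*(z - 5)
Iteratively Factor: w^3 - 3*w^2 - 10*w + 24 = (w + 3)*(w^2 - 6*w + 8) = (w - 2)*(w + 3)*(w - 4)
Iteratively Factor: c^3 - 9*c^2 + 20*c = (c - 4)*(c^2 - 5*c) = c*(c - 4)*(c - 5)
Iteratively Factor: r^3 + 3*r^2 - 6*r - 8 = (r + 1)*(r^2 + 2*r - 8) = (r + 1)*(r + 4)*(r - 2)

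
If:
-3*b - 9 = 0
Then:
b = -3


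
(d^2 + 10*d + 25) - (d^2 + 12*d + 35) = -2*d - 10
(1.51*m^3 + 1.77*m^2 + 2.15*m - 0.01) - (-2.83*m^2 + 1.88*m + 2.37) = 1.51*m^3 + 4.6*m^2 + 0.27*m - 2.38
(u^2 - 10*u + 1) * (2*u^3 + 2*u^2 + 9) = 2*u^5 - 18*u^4 - 18*u^3 + 11*u^2 - 90*u + 9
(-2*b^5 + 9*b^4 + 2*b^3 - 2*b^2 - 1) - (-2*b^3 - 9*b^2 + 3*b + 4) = -2*b^5 + 9*b^4 + 4*b^3 + 7*b^2 - 3*b - 5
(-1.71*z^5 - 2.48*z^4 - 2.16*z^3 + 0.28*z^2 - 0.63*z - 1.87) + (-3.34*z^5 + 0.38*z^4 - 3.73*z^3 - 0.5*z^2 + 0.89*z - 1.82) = -5.05*z^5 - 2.1*z^4 - 5.89*z^3 - 0.22*z^2 + 0.26*z - 3.69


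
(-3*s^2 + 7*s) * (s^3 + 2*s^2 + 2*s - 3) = -3*s^5 + s^4 + 8*s^3 + 23*s^2 - 21*s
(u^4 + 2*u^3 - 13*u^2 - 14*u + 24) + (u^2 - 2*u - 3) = u^4 + 2*u^3 - 12*u^2 - 16*u + 21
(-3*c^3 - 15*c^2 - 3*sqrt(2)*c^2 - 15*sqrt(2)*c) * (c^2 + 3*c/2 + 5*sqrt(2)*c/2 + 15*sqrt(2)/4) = -3*c^5 - 39*c^4/2 - 21*sqrt(2)*c^4/2 - 273*sqrt(2)*c^3/4 - 75*c^3/2 - 315*sqrt(2)*c^2/4 - 195*c^2/2 - 225*c/2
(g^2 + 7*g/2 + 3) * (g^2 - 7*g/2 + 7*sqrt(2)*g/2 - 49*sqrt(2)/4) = g^4 + 7*sqrt(2)*g^3/2 - 37*g^2/4 - 259*sqrt(2)*g/8 - 21*g/2 - 147*sqrt(2)/4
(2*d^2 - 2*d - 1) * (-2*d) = -4*d^3 + 4*d^2 + 2*d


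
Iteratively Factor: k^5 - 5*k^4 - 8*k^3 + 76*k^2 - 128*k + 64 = (k - 2)*(k^4 - 3*k^3 - 14*k^2 + 48*k - 32) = (k - 2)^2*(k^3 - k^2 - 16*k + 16) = (k - 4)*(k - 2)^2*(k^2 + 3*k - 4) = (k - 4)*(k - 2)^2*(k - 1)*(k + 4)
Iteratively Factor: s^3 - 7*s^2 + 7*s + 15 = (s - 5)*(s^2 - 2*s - 3) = (s - 5)*(s + 1)*(s - 3)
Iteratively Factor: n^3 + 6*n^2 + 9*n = (n)*(n^2 + 6*n + 9) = n*(n + 3)*(n + 3)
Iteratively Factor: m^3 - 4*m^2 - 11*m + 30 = (m - 5)*(m^2 + m - 6) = (m - 5)*(m - 2)*(m + 3)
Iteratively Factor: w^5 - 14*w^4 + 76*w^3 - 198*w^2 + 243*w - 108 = (w - 3)*(w^4 - 11*w^3 + 43*w^2 - 69*w + 36) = (w - 3)*(w - 1)*(w^3 - 10*w^2 + 33*w - 36) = (w - 3)^2*(w - 1)*(w^2 - 7*w + 12) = (w - 3)^3*(w - 1)*(w - 4)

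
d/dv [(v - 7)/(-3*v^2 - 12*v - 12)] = (v - 16)/(3*(v^3 + 6*v^2 + 12*v + 8))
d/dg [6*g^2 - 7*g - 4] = 12*g - 7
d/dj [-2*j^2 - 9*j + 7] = -4*j - 9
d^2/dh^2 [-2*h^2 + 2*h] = -4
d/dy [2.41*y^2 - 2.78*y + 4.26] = 4.82*y - 2.78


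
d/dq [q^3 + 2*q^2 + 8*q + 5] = 3*q^2 + 4*q + 8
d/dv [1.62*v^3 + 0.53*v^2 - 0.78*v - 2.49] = 4.86*v^2 + 1.06*v - 0.78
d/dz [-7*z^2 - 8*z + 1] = -14*z - 8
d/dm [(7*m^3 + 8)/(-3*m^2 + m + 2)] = (21*m^2*(-3*m^2 + m + 2) + (6*m - 1)*(7*m^3 + 8))/(-3*m^2 + m + 2)^2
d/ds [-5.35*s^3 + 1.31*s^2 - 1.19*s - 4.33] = -16.05*s^2 + 2.62*s - 1.19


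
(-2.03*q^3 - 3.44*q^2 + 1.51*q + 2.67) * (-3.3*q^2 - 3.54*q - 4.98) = 6.699*q^5 + 18.5382*q^4 + 17.304*q^3 + 2.9748*q^2 - 16.9716*q - 13.2966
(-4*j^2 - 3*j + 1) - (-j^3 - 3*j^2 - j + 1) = j^3 - j^2 - 2*j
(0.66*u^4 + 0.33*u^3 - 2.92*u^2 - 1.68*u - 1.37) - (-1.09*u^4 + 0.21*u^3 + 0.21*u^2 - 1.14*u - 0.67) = 1.75*u^4 + 0.12*u^3 - 3.13*u^2 - 0.54*u - 0.7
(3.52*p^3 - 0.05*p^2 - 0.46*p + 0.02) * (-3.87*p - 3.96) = -13.6224*p^4 - 13.7457*p^3 + 1.9782*p^2 + 1.7442*p - 0.0792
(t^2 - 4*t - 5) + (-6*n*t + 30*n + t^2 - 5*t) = -6*n*t + 30*n + 2*t^2 - 9*t - 5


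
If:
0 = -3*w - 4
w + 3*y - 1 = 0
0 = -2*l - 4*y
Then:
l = -14/9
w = -4/3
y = 7/9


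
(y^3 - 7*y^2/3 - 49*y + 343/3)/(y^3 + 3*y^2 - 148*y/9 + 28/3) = 3*(y^2 - 49)/(3*y^2 + 16*y - 12)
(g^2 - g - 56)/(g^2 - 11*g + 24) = (g + 7)/(g - 3)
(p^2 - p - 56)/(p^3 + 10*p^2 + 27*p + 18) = (p^2 - p - 56)/(p^3 + 10*p^2 + 27*p + 18)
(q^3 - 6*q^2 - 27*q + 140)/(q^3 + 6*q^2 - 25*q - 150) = (q^2 - 11*q + 28)/(q^2 + q - 30)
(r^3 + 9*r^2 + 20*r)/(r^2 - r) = (r^2 + 9*r + 20)/(r - 1)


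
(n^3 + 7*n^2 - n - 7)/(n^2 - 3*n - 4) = (n^2 + 6*n - 7)/(n - 4)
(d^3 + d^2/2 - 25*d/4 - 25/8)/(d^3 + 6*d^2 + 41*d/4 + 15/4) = (d - 5/2)/(d + 3)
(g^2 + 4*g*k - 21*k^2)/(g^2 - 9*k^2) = (g + 7*k)/(g + 3*k)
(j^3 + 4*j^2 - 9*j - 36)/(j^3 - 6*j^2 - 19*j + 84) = (j + 3)/(j - 7)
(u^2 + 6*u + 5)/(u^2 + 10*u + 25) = (u + 1)/(u + 5)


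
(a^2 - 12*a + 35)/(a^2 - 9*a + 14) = (a - 5)/(a - 2)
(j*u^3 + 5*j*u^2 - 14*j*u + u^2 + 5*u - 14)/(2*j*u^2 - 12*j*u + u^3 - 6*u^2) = (j*u^3 + 5*j*u^2 - 14*j*u + u^2 + 5*u - 14)/(u*(2*j*u - 12*j + u^2 - 6*u))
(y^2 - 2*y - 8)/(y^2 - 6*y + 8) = (y + 2)/(y - 2)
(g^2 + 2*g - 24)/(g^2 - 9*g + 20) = (g + 6)/(g - 5)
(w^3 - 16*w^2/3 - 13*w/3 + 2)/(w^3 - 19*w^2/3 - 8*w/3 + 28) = (3*w^2 + 2*w - 1)/(3*w^2 - w - 14)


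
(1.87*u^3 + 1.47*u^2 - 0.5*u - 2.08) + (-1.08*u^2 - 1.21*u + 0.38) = 1.87*u^3 + 0.39*u^2 - 1.71*u - 1.7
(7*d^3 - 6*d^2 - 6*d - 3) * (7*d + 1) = 49*d^4 - 35*d^3 - 48*d^2 - 27*d - 3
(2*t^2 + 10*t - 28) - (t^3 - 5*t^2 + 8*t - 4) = -t^3 + 7*t^2 + 2*t - 24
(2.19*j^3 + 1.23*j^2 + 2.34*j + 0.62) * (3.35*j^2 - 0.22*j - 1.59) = 7.3365*j^5 + 3.6387*j^4 + 4.0863*j^3 - 0.3935*j^2 - 3.857*j - 0.9858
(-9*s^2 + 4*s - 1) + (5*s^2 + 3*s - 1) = -4*s^2 + 7*s - 2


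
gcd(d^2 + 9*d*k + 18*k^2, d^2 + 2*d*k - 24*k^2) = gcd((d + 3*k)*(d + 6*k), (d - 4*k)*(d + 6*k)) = d + 6*k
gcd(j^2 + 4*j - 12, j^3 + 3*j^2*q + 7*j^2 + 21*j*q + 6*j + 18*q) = j + 6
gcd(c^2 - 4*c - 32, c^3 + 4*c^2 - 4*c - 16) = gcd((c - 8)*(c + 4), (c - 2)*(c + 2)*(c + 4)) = c + 4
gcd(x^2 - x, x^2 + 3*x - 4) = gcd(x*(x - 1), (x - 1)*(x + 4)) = x - 1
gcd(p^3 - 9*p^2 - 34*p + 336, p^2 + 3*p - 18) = p + 6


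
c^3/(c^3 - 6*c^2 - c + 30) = c^3/(c^3 - 6*c^2 - c + 30)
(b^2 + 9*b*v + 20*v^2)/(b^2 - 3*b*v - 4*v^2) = (-b^2 - 9*b*v - 20*v^2)/(-b^2 + 3*b*v + 4*v^2)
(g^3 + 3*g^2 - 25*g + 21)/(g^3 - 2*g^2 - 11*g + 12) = (g^2 + 4*g - 21)/(g^2 - g - 12)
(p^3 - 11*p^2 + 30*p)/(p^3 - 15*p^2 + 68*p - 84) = p*(p - 5)/(p^2 - 9*p + 14)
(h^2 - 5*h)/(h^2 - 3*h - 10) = h/(h + 2)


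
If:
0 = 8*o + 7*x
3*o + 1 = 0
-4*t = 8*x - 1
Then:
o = -1/3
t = -43/84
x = 8/21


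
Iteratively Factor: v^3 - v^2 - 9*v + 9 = (v + 3)*(v^2 - 4*v + 3) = (v - 3)*(v + 3)*(v - 1)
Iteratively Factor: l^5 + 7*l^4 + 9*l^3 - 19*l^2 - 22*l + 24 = (l - 1)*(l^4 + 8*l^3 + 17*l^2 - 2*l - 24) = (l - 1)*(l + 3)*(l^3 + 5*l^2 + 2*l - 8) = (l - 1)*(l + 3)*(l + 4)*(l^2 + l - 2) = (l - 1)*(l + 2)*(l + 3)*(l + 4)*(l - 1)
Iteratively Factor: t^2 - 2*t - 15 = (t + 3)*(t - 5)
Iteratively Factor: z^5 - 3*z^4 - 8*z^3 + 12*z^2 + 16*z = (z + 1)*(z^4 - 4*z^3 - 4*z^2 + 16*z) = (z - 4)*(z + 1)*(z^3 - 4*z) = z*(z - 4)*(z + 1)*(z^2 - 4) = z*(z - 4)*(z + 1)*(z + 2)*(z - 2)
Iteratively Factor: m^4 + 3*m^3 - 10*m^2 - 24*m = (m - 3)*(m^3 + 6*m^2 + 8*m) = (m - 3)*(m + 2)*(m^2 + 4*m) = (m - 3)*(m + 2)*(m + 4)*(m)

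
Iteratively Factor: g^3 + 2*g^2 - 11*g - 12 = (g - 3)*(g^2 + 5*g + 4) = (g - 3)*(g + 1)*(g + 4)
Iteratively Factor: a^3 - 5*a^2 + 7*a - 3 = (a - 1)*(a^2 - 4*a + 3) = (a - 1)^2*(a - 3)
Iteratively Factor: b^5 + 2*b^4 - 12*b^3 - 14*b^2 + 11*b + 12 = (b - 1)*(b^4 + 3*b^3 - 9*b^2 - 23*b - 12) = (b - 1)*(b + 1)*(b^3 + 2*b^2 - 11*b - 12) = (b - 3)*(b - 1)*(b + 1)*(b^2 + 5*b + 4) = (b - 3)*(b - 1)*(b + 1)^2*(b + 4)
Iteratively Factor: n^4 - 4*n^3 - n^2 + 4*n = (n + 1)*(n^3 - 5*n^2 + 4*n) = (n - 4)*(n + 1)*(n^2 - n) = (n - 4)*(n - 1)*(n + 1)*(n)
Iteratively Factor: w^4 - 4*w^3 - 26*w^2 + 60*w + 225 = (w + 3)*(w^3 - 7*w^2 - 5*w + 75) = (w - 5)*(w + 3)*(w^2 - 2*w - 15) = (w - 5)*(w + 3)^2*(w - 5)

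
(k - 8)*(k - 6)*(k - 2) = k^3 - 16*k^2 + 76*k - 96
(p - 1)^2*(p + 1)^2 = p^4 - 2*p^2 + 1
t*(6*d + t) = 6*d*t + t^2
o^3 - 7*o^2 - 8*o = o*(o - 8)*(o + 1)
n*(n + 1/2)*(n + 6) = n^3 + 13*n^2/2 + 3*n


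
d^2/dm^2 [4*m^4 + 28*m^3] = 24*m*(2*m + 7)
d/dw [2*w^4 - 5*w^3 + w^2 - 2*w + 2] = 8*w^3 - 15*w^2 + 2*w - 2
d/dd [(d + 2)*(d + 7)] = 2*d + 9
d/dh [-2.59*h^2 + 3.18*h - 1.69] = 3.18 - 5.18*h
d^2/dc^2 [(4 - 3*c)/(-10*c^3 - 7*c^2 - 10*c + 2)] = 2*(900*c^5 - 1770*c^4 - 2393*c^3 - 1428*c^2 - 954*c - 396)/(1000*c^9 + 2100*c^8 + 4470*c^7 + 3943*c^6 + 3630*c^5 + 606*c^4 + 280*c^3 - 516*c^2 + 120*c - 8)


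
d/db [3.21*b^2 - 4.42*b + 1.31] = 6.42*b - 4.42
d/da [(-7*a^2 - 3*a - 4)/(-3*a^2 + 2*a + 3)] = (-23*a^2 - 66*a - 1)/(9*a^4 - 12*a^3 - 14*a^2 + 12*a + 9)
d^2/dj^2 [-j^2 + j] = -2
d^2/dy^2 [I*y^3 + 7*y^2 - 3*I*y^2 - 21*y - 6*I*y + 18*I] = 6*I*y + 14 - 6*I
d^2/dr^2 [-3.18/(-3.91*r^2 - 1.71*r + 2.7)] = (-97.232316*r^2 - 42.523596*r + 3.18*(7.82*r + 1.71)*(15.64*r + 3.42) + 67.14252)/(3.91*r^2 + 1.71*r - 2.7)^3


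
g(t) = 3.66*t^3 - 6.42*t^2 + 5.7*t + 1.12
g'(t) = 10.98*t^2 - 12.84*t + 5.7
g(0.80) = 3.45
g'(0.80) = 2.46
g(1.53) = 7.92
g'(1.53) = 11.76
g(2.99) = 58.60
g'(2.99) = 65.47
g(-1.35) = -27.28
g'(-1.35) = 43.05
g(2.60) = 36.87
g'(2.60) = 46.54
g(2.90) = 52.92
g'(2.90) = 60.81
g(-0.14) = 0.19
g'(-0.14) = 7.71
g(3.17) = 71.26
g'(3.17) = 75.33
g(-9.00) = -3238.34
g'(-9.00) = 1010.64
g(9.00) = 2200.54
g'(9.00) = 779.52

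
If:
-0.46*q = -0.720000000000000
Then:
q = 1.57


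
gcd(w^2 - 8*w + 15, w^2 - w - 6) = w - 3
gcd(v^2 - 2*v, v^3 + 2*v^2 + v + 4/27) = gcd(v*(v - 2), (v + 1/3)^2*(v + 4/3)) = 1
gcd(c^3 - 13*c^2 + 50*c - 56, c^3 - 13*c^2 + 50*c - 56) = c^3 - 13*c^2 + 50*c - 56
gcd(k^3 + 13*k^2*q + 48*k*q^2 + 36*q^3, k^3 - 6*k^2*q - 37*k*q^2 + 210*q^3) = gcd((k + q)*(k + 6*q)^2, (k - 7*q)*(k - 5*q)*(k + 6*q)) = k + 6*q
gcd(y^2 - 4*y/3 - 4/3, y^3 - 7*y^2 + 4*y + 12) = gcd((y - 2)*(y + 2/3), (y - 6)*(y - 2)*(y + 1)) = y - 2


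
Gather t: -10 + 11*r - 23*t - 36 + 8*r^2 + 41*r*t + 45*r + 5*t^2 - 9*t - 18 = 8*r^2 + 56*r + 5*t^2 + t*(41*r - 32) - 64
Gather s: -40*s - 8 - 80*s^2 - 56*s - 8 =-80*s^2 - 96*s - 16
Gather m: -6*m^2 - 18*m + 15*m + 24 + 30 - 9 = -6*m^2 - 3*m + 45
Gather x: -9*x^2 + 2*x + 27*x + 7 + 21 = -9*x^2 + 29*x + 28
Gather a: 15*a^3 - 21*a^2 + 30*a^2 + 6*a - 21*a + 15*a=15*a^3 + 9*a^2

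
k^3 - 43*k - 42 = (k - 7)*(k + 1)*(k + 6)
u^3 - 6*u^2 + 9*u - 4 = (u - 4)*(u - 1)^2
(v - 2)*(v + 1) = v^2 - v - 2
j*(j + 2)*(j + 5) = j^3 + 7*j^2 + 10*j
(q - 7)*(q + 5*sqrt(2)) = q^2 - 7*q + 5*sqrt(2)*q - 35*sqrt(2)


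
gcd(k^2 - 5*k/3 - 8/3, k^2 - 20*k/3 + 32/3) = k - 8/3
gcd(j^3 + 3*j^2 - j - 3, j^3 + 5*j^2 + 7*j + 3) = j^2 + 4*j + 3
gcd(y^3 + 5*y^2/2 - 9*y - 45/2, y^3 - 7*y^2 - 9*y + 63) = y^2 - 9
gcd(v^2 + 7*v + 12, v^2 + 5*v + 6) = v + 3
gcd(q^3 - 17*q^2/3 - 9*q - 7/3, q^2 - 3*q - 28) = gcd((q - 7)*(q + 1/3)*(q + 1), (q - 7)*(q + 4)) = q - 7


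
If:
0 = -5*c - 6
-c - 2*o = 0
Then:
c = -6/5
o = 3/5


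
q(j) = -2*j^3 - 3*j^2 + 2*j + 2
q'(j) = -6*j^2 - 6*j + 2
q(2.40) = -38.13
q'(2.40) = -46.96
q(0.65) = 1.48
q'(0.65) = -4.44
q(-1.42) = -1.16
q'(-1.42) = -1.58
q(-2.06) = 2.63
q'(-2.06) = -11.10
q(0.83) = 0.45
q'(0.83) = -7.11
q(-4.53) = 117.30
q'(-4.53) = -93.95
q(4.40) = -217.65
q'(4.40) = -140.56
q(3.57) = -120.09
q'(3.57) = -95.89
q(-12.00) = 3002.00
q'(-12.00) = -790.00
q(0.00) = 2.00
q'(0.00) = 2.00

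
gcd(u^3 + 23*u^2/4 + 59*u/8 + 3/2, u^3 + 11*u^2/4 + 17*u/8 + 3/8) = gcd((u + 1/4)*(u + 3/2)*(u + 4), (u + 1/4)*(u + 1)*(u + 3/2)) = u^2 + 7*u/4 + 3/8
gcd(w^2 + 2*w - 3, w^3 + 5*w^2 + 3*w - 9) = w^2 + 2*w - 3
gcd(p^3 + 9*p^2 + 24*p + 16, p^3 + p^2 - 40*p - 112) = p^2 + 8*p + 16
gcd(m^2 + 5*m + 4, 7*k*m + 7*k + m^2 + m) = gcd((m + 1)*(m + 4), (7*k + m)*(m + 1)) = m + 1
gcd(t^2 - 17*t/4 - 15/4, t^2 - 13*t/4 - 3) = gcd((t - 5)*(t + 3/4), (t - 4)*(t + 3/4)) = t + 3/4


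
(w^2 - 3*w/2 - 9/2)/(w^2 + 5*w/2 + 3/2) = (w - 3)/(w + 1)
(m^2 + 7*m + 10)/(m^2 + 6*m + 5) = (m + 2)/(m + 1)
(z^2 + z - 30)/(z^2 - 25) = (z + 6)/(z + 5)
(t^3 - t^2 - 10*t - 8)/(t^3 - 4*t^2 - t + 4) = (t + 2)/(t - 1)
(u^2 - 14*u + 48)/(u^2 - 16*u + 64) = (u - 6)/(u - 8)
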